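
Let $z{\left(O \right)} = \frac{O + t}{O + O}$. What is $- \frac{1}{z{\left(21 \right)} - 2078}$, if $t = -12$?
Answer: $\frac{14}{29089} \approx 0.00048128$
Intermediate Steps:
$z{\left(O \right)} = \frac{-12 + O}{2 O}$ ($z{\left(O \right)} = \frac{O - 12}{O + O} = \frac{-12 + O}{2 O}$)
$- \frac{1}{z{\left(21 \right)} - 2078} = - \frac{1}{\frac{-12 + 21}{2 \cdot 21} - 2078} = - \frac{1}{\frac{1}{2} \cdot \frac{1}{21} \cdot 9 - 2078} = - \frac{1}{\frac{3}{14} - 2078} = - \frac{1}{- \frac{29089}{14}} = \left(-1\right) \left(- \frac{14}{29089}\right) = \frac{14}{29089}$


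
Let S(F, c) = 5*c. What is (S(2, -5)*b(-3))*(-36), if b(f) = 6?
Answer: 5400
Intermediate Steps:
(S(2, -5)*b(-3))*(-36) = ((5*(-5))*6)*(-36) = -25*6*(-36) = -150*(-36) = 5400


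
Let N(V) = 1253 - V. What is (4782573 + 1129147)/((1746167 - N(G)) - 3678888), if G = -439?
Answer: -5911720/1934413 ≈ -3.0561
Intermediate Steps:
(4782573 + 1129147)/((1746167 - N(G)) - 3678888) = (4782573 + 1129147)/((1746167 - (1253 - 1*(-439))) - 3678888) = 5911720/((1746167 - (1253 + 439)) - 3678888) = 5911720/((1746167 - 1*1692) - 3678888) = 5911720/((1746167 - 1692) - 3678888) = 5911720/(1744475 - 3678888) = 5911720/(-1934413) = 5911720*(-1/1934413) = -5911720/1934413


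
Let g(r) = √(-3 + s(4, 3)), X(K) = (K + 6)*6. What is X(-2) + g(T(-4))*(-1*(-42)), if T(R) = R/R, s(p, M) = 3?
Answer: 24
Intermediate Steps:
T(R) = 1
X(K) = 36 + 6*K (X(K) = (6 + K)*6 = 36 + 6*K)
g(r) = 0 (g(r) = √(-3 + 3) = √0 = 0)
X(-2) + g(T(-4))*(-1*(-42)) = (36 + 6*(-2)) + 0*(-1*(-42)) = (36 - 12) + 0*42 = 24 + 0 = 24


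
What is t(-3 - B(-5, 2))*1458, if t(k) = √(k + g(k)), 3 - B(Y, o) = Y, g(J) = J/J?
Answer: 1458*I*√10 ≈ 4610.6*I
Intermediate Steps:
g(J) = 1
B(Y, o) = 3 - Y
t(k) = √(1 + k) (t(k) = √(k + 1) = √(1 + k))
t(-3 - B(-5, 2))*1458 = √(1 + (-3 - (3 - 1*(-5))))*1458 = √(1 + (-3 - (3 + 5)))*1458 = √(1 + (-3 - 1*8))*1458 = √(1 + (-3 - 8))*1458 = √(1 - 11)*1458 = √(-10)*1458 = (I*√10)*1458 = 1458*I*√10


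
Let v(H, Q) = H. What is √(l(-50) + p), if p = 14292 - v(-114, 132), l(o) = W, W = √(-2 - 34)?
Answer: √(14406 + 6*I) ≈ 120.03 + 0.025*I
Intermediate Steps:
W = 6*I (W = √(-36) = 6*I ≈ 6.0*I)
l(o) = 6*I
p = 14406 (p = 14292 - 1*(-114) = 14292 + 114 = 14406)
√(l(-50) + p) = √(6*I + 14406) = √(14406 + 6*I)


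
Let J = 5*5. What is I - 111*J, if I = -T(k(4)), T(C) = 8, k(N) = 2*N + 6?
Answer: -2783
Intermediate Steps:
k(N) = 6 + 2*N
I = -8 (I = -1*8 = -8)
J = 25
I - 111*J = -8 - 111*25 = -8 - 2775 = -2783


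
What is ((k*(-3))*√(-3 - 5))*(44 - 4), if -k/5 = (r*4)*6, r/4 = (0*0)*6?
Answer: 0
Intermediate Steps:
r = 0 (r = 4*((0*0)*6) = 4*(0*6) = 4*0 = 0)
k = 0 (k = -5*0*4*6 = -0*6 = -5*0 = 0)
((k*(-3))*√(-3 - 5))*(44 - 4) = ((0*(-3))*√(-3 - 5))*(44 - 4) = (0*√(-8))*40 = (0*(2*I*√2))*40 = 0*40 = 0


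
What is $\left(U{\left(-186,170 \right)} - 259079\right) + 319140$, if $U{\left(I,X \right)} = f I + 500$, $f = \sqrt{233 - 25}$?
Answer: $60561 - 744 \sqrt{13} \approx 57879.0$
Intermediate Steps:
$f = 4 \sqrt{13}$ ($f = \sqrt{208} = 4 \sqrt{13} \approx 14.422$)
$U{\left(I,X \right)} = 500 + 4 I \sqrt{13}$ ($U{\left(I,X \right)} = 4 \sqrt{13} I + 500 = 4 I \sqrt{13} + 500 = 500 + 4 I \sqrt{13}$)
$\left(U{\left(-186,170 \right)} - 259079\right) + 319140 = \left(\left(500 + 4 \left(-186\right) \sqrt{13}\right) - 259079\right) + 319140 = \left(\left(500 - 744 \sqrt{13}\right) - 259079\right) + 319140 = \left(-258579 - 744 \sqrt{13}\right) + 319140 = 60561 - 744 \sqrt{13}$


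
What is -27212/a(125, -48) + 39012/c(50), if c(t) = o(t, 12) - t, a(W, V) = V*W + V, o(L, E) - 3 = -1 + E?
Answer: -1631701/1512 ≈ -1079.2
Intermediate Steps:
o(L, E) = 2 + E (o(L, E) = 3 + (-1 + E) = 2 + E)
a(W, V) = V + V*W
c(t) = 14 - t (c(t) = (2 + 12) - t = 14 - t)
-27212/a(125, -48) + 39012/c(50) = -27212*(-1/(48*(1 + 125))) + 39012/(14 - 1*50) = -27212/((-48*126)) + 39012/(14 - 50) = -27212/(-6048) + 39012/(-36) = -27212*(-1/6048) + 39012*(-1/36) = 6803/1512 - 3251/3 = -1631701/1512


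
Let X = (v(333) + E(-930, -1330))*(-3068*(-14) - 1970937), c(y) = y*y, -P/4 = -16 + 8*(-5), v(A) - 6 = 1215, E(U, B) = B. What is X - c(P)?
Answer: 210100189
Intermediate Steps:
v(A) = 1221 (v(A) = 6 + 1215 = 1221)
P = 224 (P = -4*(-16 + 8*(-5)) = -4*(-16 - 40) = -4*(-56) = 224)
c(y) = y²
X = 210150365 (X = (1221 - 1330)*(-3068*(-14) - 1970937) = -109*(42952 - 1970937) = -109*(-1927985) = 210150365)
X - c(P) = 210150365 - 1*224² = 210150365 - 1*50176 = 210150365 - 50176 = 210100189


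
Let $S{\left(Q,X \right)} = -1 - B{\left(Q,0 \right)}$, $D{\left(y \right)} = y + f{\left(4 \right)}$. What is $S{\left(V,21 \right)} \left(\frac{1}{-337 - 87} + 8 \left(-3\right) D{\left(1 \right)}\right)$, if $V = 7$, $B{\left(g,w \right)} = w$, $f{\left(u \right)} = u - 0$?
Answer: $\frac{50881}{424} \approx 120.0$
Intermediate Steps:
$f{\left(u \right)} = u$ ($f{\left(u \right)} = u + 0 = u$)
$D{\left(y \right)} = 4 + y$ ($D{\left(y \right)} = y + 4 = 4 + y$)
$S{\left(Q,X \right)} = -1$ ($S{\left(Q,X \right)} = -1 - 0 = -1 + 0 = -1$)
$S{\left(V,21 \right)} \left(\frac{1}{-337 - 87} + 8 \left(-3\right) D{\left(1 \right)}\right) = - (\frac{1}{-337 - 87} + 8 \left(-3\right) \left(4 + 1\right)) = - (\frac{1}{-424} - 120) = - (- \frac{1}{424} - 120) = \left(-1\right) \left(- \frac{50881}{424}\right) = \frac{50881}{424}$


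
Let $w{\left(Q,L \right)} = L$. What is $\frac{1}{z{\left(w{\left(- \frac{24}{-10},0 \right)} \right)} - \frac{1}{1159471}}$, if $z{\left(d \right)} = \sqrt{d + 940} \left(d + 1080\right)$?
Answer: $\frac{1159471}{1473992066993669855999} + \frac{2903845679656560 \sqrt{235}}{1473992066993669855999} \approx 3.02 \cdot 10^{-5}$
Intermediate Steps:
$z{\left(d \right)} = \sqrt{940 + d} \left(1080 + d\right)$
$\frac{1}{z{\left(w{\left(- \frac{24}{-10},0 \right)} \right)} - \frac{1}{1159471}} = \frac{1}{\sqrt{940 + 0} \left(1080 + 0\right) - \frac{1}{1159471}} = \frac{1}{\sqrt{940} \cdot 1080 - \frac{1}{1159471}} = \frac{1}{2 \sqrt{235} \cdot 1080 - \frac{1}{1159471}} = \frac{1}{2160 \sqrt{235} - \frac{1}{1159471}} = \frac{1}{- \frac{1}{1159471} + 2160 \sqrt{235}}$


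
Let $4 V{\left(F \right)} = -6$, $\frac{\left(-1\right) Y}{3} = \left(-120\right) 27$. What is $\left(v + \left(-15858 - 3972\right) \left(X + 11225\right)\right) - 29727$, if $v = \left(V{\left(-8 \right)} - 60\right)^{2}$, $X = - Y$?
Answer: $- \frac{119480379}{4} \approx -2.987 \cdot 10^{7}$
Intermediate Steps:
$Y = 9720$ ($Y = - 3 \left(\left(-120\right) 27\right) = \left(-3\right) \left(-3240\right) = 9720$)
$V{\left(F \right)} = - \frac{3}{2}$ ($V{\left(F \right)} = \frac{1}{4} \left(-6\right) = - \frac{3}{2}$)
$X = -9720$ ($X = \left(-1\right) 9720 = -9720$)
$v = \frac{15129}{4}$ ($v = \left(- \frac{3}{2} - 60\right)^{2} = \left(- \frac{123}{2}\right)^{2} = \frac{15129}{4} \approx 3782.3$)
$\left(v + \left(-15858 - 3972\right) \left(X + 11225\right)\right) - 29727 = \left(\frac{15129}{4} + \left(-15858 - 3972\right) \left(-9720 + 11225\right)\right) - 29727 = \left(\frac{15129}{4} - 29844150\right) - 29727 = - \frac{119361471}{4} - 29727 = - \frac{119480379}{4}$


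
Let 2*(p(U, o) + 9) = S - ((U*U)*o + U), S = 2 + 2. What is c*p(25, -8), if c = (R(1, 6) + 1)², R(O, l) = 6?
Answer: 243089/2 ≈ 1.2154e+5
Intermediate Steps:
S = 4
p(U, o) = -7 - U/2 - o*U²/2 (p(U, o) = -9 + (4 - ((U*U)*o + U))/2 = -9 + (4 - (U²*o + U))/2 = -9 + (4 - (o*U² + U))/2 = -9 + (4 - (U + o*U²))/2 = -9 + (4 + (-U - o*U²))/2 = -9 + (4 - U - o*U²)/2 = -9 + (2 - U/2 - o*U²/2) = -7 - U/2 - o*U²/2)
c = 49 (c = (6 + 1)² = 7² = 49)
c*p(25, -8) = 49*(-7 - ½*25 - ½*(-8)*25²) = 49*(-7 - 25/2 - ½*(-8)*625) = 49*(-7 - 25/2 + 2500) = 49*(4961/2) = 243089/2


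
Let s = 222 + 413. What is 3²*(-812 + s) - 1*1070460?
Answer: -1072053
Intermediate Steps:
s = 635
3²*(-812 + s) - 1*1070460 = 3²*(-812 + 635) - 1*1070460 = 9*(-177) - 1070460 = -1593 - 1070460 = -1072053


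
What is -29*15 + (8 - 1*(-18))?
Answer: -409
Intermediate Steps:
-29*15 + (8 - 1*(-18)) = -435 + (8 + 18) = -435 + 26 = -409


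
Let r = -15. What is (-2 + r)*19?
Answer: -323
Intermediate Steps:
(-2 + r)*19 = (-2 - 15)*19 = -17*19 = -323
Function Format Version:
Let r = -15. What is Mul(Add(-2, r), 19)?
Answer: -323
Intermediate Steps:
Mul(Add(-2, r), 19) = Mul(Add(-2, -15), 19) = Mul(-17, 19) = -323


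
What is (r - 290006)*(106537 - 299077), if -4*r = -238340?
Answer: 44365259340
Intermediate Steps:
r = 59585 (r = -1/4*(-238340) = 59585)
(r - 290006)*(106537 - 299077) = (59585 - 290006)*(106537 - 299077) = -230421*(-192540) = 44365259340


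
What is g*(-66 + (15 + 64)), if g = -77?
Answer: -1001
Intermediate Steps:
g*(-66 + (15 + 64)) = -77*(-66 + (15 + 64)) = -77*(-66 + 79) = -77*13 = -1001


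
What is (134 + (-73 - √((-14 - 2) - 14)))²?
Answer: (61 - I*√30)² ≈ 3691.0 - 668.22*I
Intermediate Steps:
(134 + (-73 - √((-14 - 2) - 14)))² = (134 + (-73 - √(-16 - 14)))² = (134 + (-73 - √(-30)))² = (134 + (-73 - I*√30))² = (61 - I*√30)²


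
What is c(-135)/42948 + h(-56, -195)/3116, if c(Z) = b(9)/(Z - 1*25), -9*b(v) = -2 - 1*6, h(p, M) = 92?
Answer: 177803941/6022168560 ≈ 0.029525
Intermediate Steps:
b(v) = 8/9 (b(v) = -(-2 - 1*6)/9 = -(-2 - 6)/9 = -⅑*(-8) = 8/9)
c(Z) = 8/(9*(-25 + Z)) (c(Z) = 8/(9*(Z - 1*25)) = 8/(9*(Z - 25)) = 8/(9*(-25 + Z)))
c(-135)/42948 + h(-56, -195)/3116 = (8/(9*(-25 - 135)))/42948 + 92/3116 = ((8/9)/(-160))*(1/42948) + 92*(1/3116) = ((8/9)*(-1/160))*(1/42948) + 23/779 = -1/180*1/42948 + 23/779 = -1/7730640 + 23/779 = 177803941/6022168560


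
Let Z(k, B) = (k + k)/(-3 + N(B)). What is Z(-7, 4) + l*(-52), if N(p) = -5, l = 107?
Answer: -22249/4 ≈ -5562.3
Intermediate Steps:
Z(k, B) = -k/4 (Z(k, B) = (k + k)/(-3 - 5) = (2*k)/(-8) = (2*k)*(-1/8) = -k/4)
Z(-7, 4) + l*(-52) = -1/4*(-7) + 107*(-52) = 7/4 - 5564 = -22249/4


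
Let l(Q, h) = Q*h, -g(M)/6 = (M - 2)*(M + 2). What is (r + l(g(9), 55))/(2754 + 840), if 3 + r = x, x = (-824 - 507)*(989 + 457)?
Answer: -650013/1198 ≈ -542.58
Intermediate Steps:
g(M) = -6*(-2 + M)*(2 + M) (g(M) = -6*(M - 2)*(M + 2) = -6*(-2 + M)*(2 + M))
x = -1924626 (x = -1331*1446 = -1924626)
r = -1924629 (r = -3 - 1924626 = -1924629)
(r + l(g(9), 55))/(2754 + 840) = (-1924629 + (24 - 6*9**2)*55)/(2754 + 840) = (-1924629 + (24 - 6*81)*55)/3594 = (-1924629 + (24 - 486)*55)*(1/3594) = (-1924629 - 462*55)*(1/3594) = (-1924629 - 25410)*(1/3594) = -1950039*1/3594 = -650013/1198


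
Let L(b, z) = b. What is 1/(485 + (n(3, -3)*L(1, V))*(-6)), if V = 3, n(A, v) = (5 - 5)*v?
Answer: 1/485 ≈ 0.0020619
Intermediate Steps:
n(A, v) = 0 (n(A, v) = 0*v = 0)
1/(485 + (n(3, -3)*L(1, V))*(-6)) = 1/(485 + (0*1)*(-6)) = 1/(485 + 0*(-6)) = 1/(485 + 0) = 1/485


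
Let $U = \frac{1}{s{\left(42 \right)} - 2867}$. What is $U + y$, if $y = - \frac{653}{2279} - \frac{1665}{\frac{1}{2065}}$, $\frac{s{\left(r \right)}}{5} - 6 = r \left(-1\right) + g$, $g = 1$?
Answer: $- \frac{23836246334255}{6932718} \approx -3.4382 \cdot 10^{6}$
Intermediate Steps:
$s{\left(r \right)} = 35 - 5 r$ ($s{\left(r \right)} = 30 + 5 \left(r \left(-1\right) + 1\right) = 30 + 5 \left(- r + 1\right) = 30 + 5 \left(1 - r\right) = 30 - \left(-5 + 5 r\right) = 35 - 5 r$)
$y = - \frac{7835715428}{2279}$ ($y = \left(-653\right) \frac{1}{2279} - 1665 \frac{1}{\frac{1}{2065}} = - \frac{653}{2279} - 3438225 = - \frac{7835715428}{2279} \approx -3.4382 \cdot 10^{6}$)
$U = - \frac{1}{3042}$ ($U = \frac{1}{\left(35 - 210\right) - 2867} = \frac{1}{-175 - 2867} = \frac{1}{-3042} = - \frac{1}{3042} \approx -0.00032873$)
$U + y = - \frac{1}{3042} - \frac{7835715428}{2279} = - \frac{23836246334255}{6932718}$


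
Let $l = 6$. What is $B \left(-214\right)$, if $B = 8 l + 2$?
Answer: $-10700$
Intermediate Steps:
$B = 50$ ($B = 8 \cdot 6 + 2 = 48 + 2 = 50$)
$B \left(-214\right) = 50 \left(-214\right) = -10700$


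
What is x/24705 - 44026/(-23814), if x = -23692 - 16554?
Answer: 797803/3631635 ≈ 0.21968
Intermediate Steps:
x = -40246
x/24705 - 44026/(-23814) = -40246/24705 - 44026/(-23814) = -40246*1/24705 - 44026*(-1/23814) = -40246/24705 + 22013/11907 = 797803/3631635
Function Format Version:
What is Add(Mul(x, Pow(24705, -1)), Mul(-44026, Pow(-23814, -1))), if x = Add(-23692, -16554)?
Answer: Rational(797803, 3631635) ≈ 0.21968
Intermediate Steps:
x = -40246
Add(Mul(x, Pow(24705, -1)), Mul(-44026, Pow(-23814, -1))) = Add(Mul(-40246, Pow(24705, -1)), Mul(-44026, Pow(-23814, -1))) = Add(Mul(-40246, Rational(1, 24705)), Mul(-44026, Rational(-1, 23814))) = Add(Rational(-40246, 24705), Rational(22013, 11907)) = Rational(797803, 3631635)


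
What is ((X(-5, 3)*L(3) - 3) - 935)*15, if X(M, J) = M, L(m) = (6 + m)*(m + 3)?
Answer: -18120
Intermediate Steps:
L(m) = (3 + m)*(6 + m) (L(m) = (6 + m)*(3 + m) = (3 + m)*(6 + m))
((X(-5, 3)*L(3) - 3) - 935)*15 = ((-5*(18 + 3² + 9*3) - 3) - 935)*15 = ((-5*(18 + 9 + 27) - 3) - 935)*15 = ((-5*54 - 3) - 935)*15 = ((-270 - 3) - 935)*15 = (-273 - 935)*15 = -1208*15 = -18120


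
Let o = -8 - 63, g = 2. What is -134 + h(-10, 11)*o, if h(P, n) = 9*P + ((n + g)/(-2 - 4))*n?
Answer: 47689/6 ≈ 7948.2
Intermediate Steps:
o = -71
h(P, n) = 9*P + n*(-⅓ - n/6) (h(P, n) = 9*P + ((n + 2)/(-2 - 4))*n = 9*P + ((2 + n)/(-6))*n = 9*P + (-(2 + n)/6)*n = 9*P + (-⅓ - n/6)*n = 9*P + n*(-⅓ - n/6))
-134 + h(-10, 11)*o = -134 + (9*(-10) - ⅓*11 - ⅙*11²)*(-71) = -134 + (-90 - 11/3 - ⅙*121)*(-71) = -134 + (-90 - 11/3 - 121/6)*(-71) = -134 - 683/6*(-71) = -134 + 48493/6 = 47689/6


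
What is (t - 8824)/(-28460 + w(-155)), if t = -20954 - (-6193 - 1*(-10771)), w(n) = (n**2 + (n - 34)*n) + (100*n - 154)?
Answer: -17178/4603 ≈ -3.7319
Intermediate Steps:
w(n) = -154 + n**2 + 100*n + n*(-34 + n) (w(n) = (n**2 + (-34 + n)*n) + (-154 + 100*n) = (n**2 + n*(-34 + n)) + (-154 + 100*n) = -154 + n**2 + 100*n + n*(-34 + n))
t = -25532 (t = -20954 - (-6193 + 10771) = -20954 - 1*4578 = -20954 - 4578 = -25532)
(t - 8824)/(-28460 + w(-155)) = (-25532 - 8824)/(-28460 + (-154 + 2*(-155)**2 + 66*(-155))) = -34356/(-28460 + (-154 + 2*24025 - 10230)) = -34356/(-28460 + (-154 + 48050 - 10230)) = -34356/(-28460 + 37666) = -34356/9206 = -34356*1/9206 = -17178/4603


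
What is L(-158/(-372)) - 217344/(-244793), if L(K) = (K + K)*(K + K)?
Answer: 3407561369/2117214657 ≈ 1.6095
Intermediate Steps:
L(K) = 4*K² (L(K) = (2*K)*(2*K) = 4*K²)
L(-158/(-372)) - 217344/(-244793) = 4*(-158/(-372))² - 217344/(-244793) = 4*(-158*(-1/372))² - 217344*(-1)/244793 = 4*(79/186)² - 1*(-217344/244793) = 4*(6241/34596) + 217344/244793 = 6241/8649 + 217344/244793 = 3407561369/2117214657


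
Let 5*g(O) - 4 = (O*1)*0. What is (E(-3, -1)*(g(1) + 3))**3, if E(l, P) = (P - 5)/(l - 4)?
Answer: 1481544/42875 ≈ 34.555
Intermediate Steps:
E(l, P) = (-5 + P)/(-4 + l)
g(O) = 4/5 (g(O) = 4/5 + ((O*1)*0)/5 = 4/5 + (O*0)/5 = 4/5 + (1/5)*0 = 4/5 + 0 = 4/5)
(E(-3, -1)*(g(1) + 3))**3 = (((-5 - 1)/(-4 - 3))*(4/5 + 3))**3 = ((-6/(-7))*(19/5))**3 = (-1/7*(-6)*(19/5))**3 = ((6/7)*(19/5))**3 = (114/35)**3 = 1481544/42875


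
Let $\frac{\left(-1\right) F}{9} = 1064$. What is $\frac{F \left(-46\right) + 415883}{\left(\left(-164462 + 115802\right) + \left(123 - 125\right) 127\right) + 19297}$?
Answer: $- \frac{856379}{29617} \approx -28.915$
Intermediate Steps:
$F = -9576$ ($F = \left(-9\right) 1064 = -9576$)
$\frac{F \left(-46\right) + 415883}{\left(\left(-164462 + 115802\right) + \left(123 - 125\right) 127\right) + 19297} = \frac{\left(-9576\right) \left(-46\right) + 415883}{\left(\left(-164462 + 115802\right) + \left(123 - 125\right) 127\right) + 19297} = \frac{440496 + 415883}{\left(-48660 - 254\right) + 19297} = \frac{856379}{\left(-48660 - 254\right) + 19297} = \frac{856379}{-48914 + 19297} = \frac{856379}{-29617} = 856379 \left(- \frac{1}{29617}\right) = - \frac{856379}{29617}$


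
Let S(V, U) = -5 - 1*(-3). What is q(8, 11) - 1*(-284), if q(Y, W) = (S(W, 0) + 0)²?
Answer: 288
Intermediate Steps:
S(V, U) = -2 (S(V, U) = -5 + 3 = -2)
q(Y, W) = 4 (q(Y, W) = (-2 + 0)² = (-2)² = 4)
q(8, 11) - 1*(-284) = 4 - 1*(-284) = 4 + 284 = 288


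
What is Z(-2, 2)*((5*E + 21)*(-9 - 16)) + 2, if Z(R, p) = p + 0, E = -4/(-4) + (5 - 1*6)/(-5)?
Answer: -1348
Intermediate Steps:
E = 6/5 (E = -4*(-¼) + (5 - 6)*(-⅕) = 1 - 1*(-⅕) = 1 + ⅕ = 6/5 ≈ 1.2000)
Z(R, p) = p
Z(-2, 2)*((5*E + 21)*(-9 - 16)) + 2 = 2*((5*(6/5) + 21)*(-9 - 16)) + 2 = 2*((6 + 21)*(-25)) + 2 = 2*(27*(-25)) + 2 = 2*(-675) + 2 = -1350 + 2 = -1348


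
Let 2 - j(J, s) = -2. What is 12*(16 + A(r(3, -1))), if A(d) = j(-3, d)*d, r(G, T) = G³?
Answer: 1488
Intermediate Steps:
j(J, s) = 4 (j(J, s) = 2 - 1*(-2) = 2 + 2 = 4)
A(d) = 4*d
12*(16 + A(r(3, -1))) = 12*(16 + 4*3³) = 12*(16 + 4*27) = 12*(16 + 108) = 12*124 = 1488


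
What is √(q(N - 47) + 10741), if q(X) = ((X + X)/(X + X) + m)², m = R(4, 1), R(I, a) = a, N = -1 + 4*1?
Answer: √10745 ≈ 103.66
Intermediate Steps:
N = 3 (N = -1 + 4 = 3)
m = 1
q(X) = 4 (q(X) = ((X + X)/(X + X) + 1)² = ((2*X)/((2*X)) + 1)² = ((2*X)*(1/(2*X)) + 1)² = (1 + 1)² = 2² = 4)
√(q(N - 47) + 10741) = √(4 + 10741) = √10745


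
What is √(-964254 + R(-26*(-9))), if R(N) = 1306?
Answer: 238*I*√17 ≈ 981.3*I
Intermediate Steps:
√(-964254 + R(-26*(-9))) = √(-964254 + 1306) = √(-962948) = 238*I*√17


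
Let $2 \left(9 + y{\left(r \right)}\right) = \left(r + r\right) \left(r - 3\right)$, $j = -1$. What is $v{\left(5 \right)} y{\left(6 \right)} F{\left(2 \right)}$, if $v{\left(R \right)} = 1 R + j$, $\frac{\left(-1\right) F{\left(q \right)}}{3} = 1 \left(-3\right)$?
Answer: $324$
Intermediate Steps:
$F{\left(q \right)} = 9$ ($F{\left(q \right)} = - 3 \cdot 1 \left(-3\right) = \left(-3\right) \left(-3\right) = 9$)
$v{\left(R \right)} = -1 + R$ ($v{\left(R \right)} = 1 R - 1 = R - 1 = -1 + R$)
$y{\left(r \right)} = -9 + r \left(-3 + r\right)$ ($y{\left(r \right)} = -9 + \frac{\left(r + r\right) \left(r - 3\right)}{2} = -9 + \frac{2 r \left(-3 + r\right)}{2} = -9 + r \left(-3 + r\right)$)
$v{\left(5 \right)} y{\left(6 \right)} F{\left(2 \right)} = \left(-1 + 5\right) \left(-9 + 6^{2} - 18\right) 9 = 4 \left(-9 + 36 - 18\right) 9 = 4 \cdot 9 \cdot 9 = 36 \cdot 9 = 324$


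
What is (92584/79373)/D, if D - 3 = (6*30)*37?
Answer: 92584/528862299 ≈ 0.00017506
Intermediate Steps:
D = 6663 (D = 3 + (6*30)*37 = 3 + 180*37 = 3 + 6660 = 6663)
(92584/79373)/D = (92584/79373)/6663 = (92584*(1/79373))*(1/6663) = (92584/79373)*(1/6663) = 92584/528862299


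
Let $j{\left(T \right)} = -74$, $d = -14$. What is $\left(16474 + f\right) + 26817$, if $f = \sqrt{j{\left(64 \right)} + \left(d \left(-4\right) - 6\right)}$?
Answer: $43291 + 2 i \sqrt{6} \approx 43291.0 + 4.899 i$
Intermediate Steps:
$f = 2 i \sqrt{6}$ ($f = \sqrt{-74 - -50} = \sqrt{-74 + \left(56 - 6\right)} = \sqrt{-74 + 50} = \sqrt{-24} = 2 i \sqrt{6} \approx 4.899 i$)
$\left(16474 + f\right) + 26817 = \left(16474 + 2 i \sqrt{6}\right) + 26817 = 43291 + 2 i \sqrt{6}$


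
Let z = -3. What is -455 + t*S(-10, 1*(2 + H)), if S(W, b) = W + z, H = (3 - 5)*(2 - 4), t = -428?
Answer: 5109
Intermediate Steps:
H = 4 (H = -2*(-2) = 4)
S(W, b) = -3 + W (S(W, b) = W - 3 = -3 + W)
-455 + t*S(-10, 1*(2 + H)) = -455 - 428*(-3 - 10) = -455 - 428*(-13) = -455 + 5564 = 5109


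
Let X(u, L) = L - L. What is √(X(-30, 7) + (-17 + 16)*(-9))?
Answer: 3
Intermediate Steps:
X(u, L) = 0
√(X(-30, 7) + (-17 + 16)*(-9)) = √(0 + (-17 + 16)*(-9)) = √(0 - 1*(-9)) = √(0 + 9) = √9 = 3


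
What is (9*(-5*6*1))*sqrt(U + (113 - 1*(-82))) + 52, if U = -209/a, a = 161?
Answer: 52 - 270*sqrt(5020946)/161 ≈ -3705.8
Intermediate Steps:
U = -209/161 ≈ -1.2981
(9*(-5*6*1))*sqrt(U + (113 - 1*(-82))) + 52 = (9*(-5*6*1))*sqrt(-209/161 + (113 - 1*(-82))) + 52 = (9*(-30*1))*sqrt(-209/161 + (113 + 82)) + 52 = (9*(-30))*sqrt(-209/161 + 195) + 52 = -270*sqrt(5020946)/161 + 52 = 52 - 270*sqrt(5020946)/161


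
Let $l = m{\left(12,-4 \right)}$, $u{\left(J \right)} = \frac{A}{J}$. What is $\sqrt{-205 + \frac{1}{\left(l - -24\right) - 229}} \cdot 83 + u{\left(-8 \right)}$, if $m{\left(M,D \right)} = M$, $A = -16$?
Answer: $2 + \frac{83 i \sqrt{7636238}}{193} \approx 2.0 + 1188.4 i$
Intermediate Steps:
$u{\left(J \right)} = - \frac{16}{J}$
$l = 12$
$\sqrt{-205 + \frac{1}{\left(l - -24\right) - 229}} \cdot 83 + u{\left(-8 \right)} = \sqrt{-205 + \frac{1}{\left(12 - -24\right) - 229}} \cdot 83 - \frac{16}{-8} = \sqrt{-205 + \frac{1}{\left(12 + 24\right) - 229}} \cdot 83 - -2 = \sqrt{-205 + \frac{1}{36 - 229}} \cdot 83 + 2 = \sqrt{-205 + \frac{1}{-193}} \cdot 83 + 2 = \sqrt{-205 - \frac{1}{193}} \cdot 83 + 2 = \sqrt{- \frac{39566}{193}} \cdot 83 + 2 = \frac{i \sqrt{7636238}}{193} \cdot 83 + 2 = \frac{83 i \sqrt{7636238}}{193} + 2 = 2 + \frac{83 i \sqrt{7636238}}{193}$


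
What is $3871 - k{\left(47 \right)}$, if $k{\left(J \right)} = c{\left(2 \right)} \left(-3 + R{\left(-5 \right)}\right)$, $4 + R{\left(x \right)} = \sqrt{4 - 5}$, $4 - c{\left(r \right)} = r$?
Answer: $3885 - 2 i \approx 3885.0 - 2.0 i$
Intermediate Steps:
$c{\left(r \right)} = 4 - r$
$R{\left(x \right)} = -4 + i$ ($R{\left(x \right)} = -4 + \sqrt{4 - 5} = -4 + \sqrt{-1} = -4 + i$)
$k{\left(J \right)} = -14 + 2 i$ ($k{\left(J \right)} = \left(4 - 2\right) \left(-3 - \left(4 - i\right)\right) = \left(4 - 2\right) \left(-7 + i\right) = 2 \left(-7 + i\right) = -14 + 2 i$)
$3871 - k{\left(47 \right)} = 3871 - \left(-14 + 2 i\right) = 3871 + \left(14 - 2 i\right) = 3885 - 2 i$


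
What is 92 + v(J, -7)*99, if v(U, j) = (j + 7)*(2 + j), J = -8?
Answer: 92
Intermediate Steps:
v(U, j) = (2 + j)*(7 + j) (v(U, j) = (7 + j)*(2 + j) = (2 + j)*(7 + j))
92 + v(J, -7)*99 = 92 + (14 + (-7)² + 9*(-7))*99 = 92 + (14 + 49 - 63)*99 = 92 + 0*99 = 92 + 0 = 92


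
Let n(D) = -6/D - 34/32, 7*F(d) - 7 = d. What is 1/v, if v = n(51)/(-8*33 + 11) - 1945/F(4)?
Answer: -68816/85175119 ≈ -0.00080794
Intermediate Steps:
F(d) = 1 + d/7
n(D) = -17/16 - 6/D (n(D) = -6/D - 34*1/32 = -6/D - 17/16 = -17/16 - 6/D)
v = -85175119/68816 (v = (-17/16 - 6/51)/(-8*33 + 11) - 1945/(1 + (1/7)*4) = (-17/16 - 6*1/51)/(-264 + 11) - 1945/(1 + 4/7) = (-17/16 - 2/17)/(-253) - 1945/11/7 = -321/272*(-1/253) - 1945*7/11 = 321/68816 - 13615/11 = -85175119/68816 ≈ -1237.7)
1/v = 1/(-85175119/68816) = -68816/85175119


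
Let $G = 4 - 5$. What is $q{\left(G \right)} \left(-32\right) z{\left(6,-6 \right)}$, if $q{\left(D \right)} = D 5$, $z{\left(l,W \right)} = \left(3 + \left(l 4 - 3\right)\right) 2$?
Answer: $7680$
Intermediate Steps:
$z{\left(l,W \right)} = 8 l$ ($z{\left(l,W \right)} = \left(3 + \left(4 l - 3\right)\right) 2 = \left(3 + \left(-3 + 4 l\right)\right) 2 = 4 l 2 = 8 l$)
$G = -1$
$q{\left(D \right)} = 5 D$
$q{\left(G \right)} \left(-32\right) z{\left(6,-6 \right)} = 5 \left(-1\right) \left(-32\right) 8 \cdot 6 = \left(-5\right) \left(-32\right) 48 = 160 \cdot 48 = 7680$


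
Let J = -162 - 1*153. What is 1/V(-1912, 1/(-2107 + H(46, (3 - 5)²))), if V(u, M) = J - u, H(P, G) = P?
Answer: 1/1597 ≈ 0.00062617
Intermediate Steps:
J = -315 (J = -162 - 153 = -315)
V(u, M) = -315 - u
1/V(-1912, 1/(-2107 + H(46, (3 - 5)²))) = 1/(-315 - 1*(-1912)) = 1/(-315 + 1912) = 1/1597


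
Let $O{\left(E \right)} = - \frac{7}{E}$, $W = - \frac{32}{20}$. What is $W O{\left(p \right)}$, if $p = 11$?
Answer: $\frac{56}{55} \approx 1.0182$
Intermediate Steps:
$W = - \frac{8}{5}$ ($W = \left(-32\right) \frac{1}{20} = - \frac{8}{5} \approx -1.6$)
$W O{\left(p \right)} = - \frac{8 \left(- \frac{7}{11}\right)}{5} = - \frac{8 \left(\left(-7\right) \frac{1}{11}\right)}{5} = \left(- \frac{8}{5}\right) \left(- \frac{7}{11}\right) = \frac{56}{55}$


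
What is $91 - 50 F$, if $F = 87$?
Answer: $-4259$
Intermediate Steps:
$91 - 50 F = 91 - 4350 = -4259$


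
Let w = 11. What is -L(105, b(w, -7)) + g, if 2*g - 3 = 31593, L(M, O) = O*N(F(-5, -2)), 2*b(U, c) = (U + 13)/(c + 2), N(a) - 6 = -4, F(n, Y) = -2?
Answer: 79014/5 ≈ 15803.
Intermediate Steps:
N(a) = 2 (N(a) = 6 - 4 = 2)
b(U, c) = (13 + U)/(2*(2 + c)) (b(U, c) = ((U + 13)/(c + 2))/2 = ((13 + U)/(2 + c))/2 = (13 + U)/(2*(2 + c)))
L(M, O) = 2*O (L(M, O) = O*2 = 2*O)
g = 15798 (g = 3/2 + (½)*31593 = 3/2 + 31593/2 = 15798)
-L(105, b(w, -7)) + g = -2*(13 + 11)/(2*(2 - 7)) + 15798 = -2*(½)*24/(-5) + 15798 = -2*(½)*(-⅕)*24 + 15798 = -2*(-12)/5 + 15798 = -1*(-24/5) + 15798 = 24/5 + 15798 = 79014/5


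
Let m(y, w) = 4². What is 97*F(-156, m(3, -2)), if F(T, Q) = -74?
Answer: -7178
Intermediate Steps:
m(y, w) = 16
97*F(-156, m(3, -2)) = 97*(-74) = -7178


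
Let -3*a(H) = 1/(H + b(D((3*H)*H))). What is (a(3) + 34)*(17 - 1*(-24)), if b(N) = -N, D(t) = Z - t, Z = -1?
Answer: 129601/93 ≈ 1393.6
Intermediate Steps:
D(t) = -1 - t
a(H) = -1/(3*(1 + H + 3*H²)) (a(H) = -1/(3*(H - (-1 - 3*H*H))) = -1/(3*(H - (-1 - 3*H²))) = -1/(3*(H + (1 + 3*H²))) = -1/(3*(1 + H + 3*H²)))
(a(3) + 34)*(17 - 1*(-24)) = (-1/(3 + 3*3 + 9*3²) + 34)*(17 - 1*(-24)) = (-1/(3 + 9 + 9*9) + 34)*(17 + 24) = (-1/(3 + 9 + 81) + 34)*41 = (-1/93 + 34)*41 = (3161/93)*41 = 129601/93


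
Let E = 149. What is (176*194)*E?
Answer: 5087456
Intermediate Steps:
(176*194)*E = (176*194)*149 = 34144*149 = 5087456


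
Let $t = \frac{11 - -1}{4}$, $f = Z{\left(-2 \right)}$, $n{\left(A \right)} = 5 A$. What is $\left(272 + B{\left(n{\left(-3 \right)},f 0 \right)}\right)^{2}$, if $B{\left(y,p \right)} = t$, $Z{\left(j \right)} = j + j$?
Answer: $75625$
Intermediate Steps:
$Z{\left(j \right)} = 2 j$
$f = -4$ ($f = 2 \left(-2\right) = -4$)
$t = 3$ ($t = \left(11 + 1\right) \frac{1}{4} = 12 \cdot \frac{1}{4} = 3$)
$B{\left(y,p \right)} = 3$
$\left(272 + B{\left(n{\left(-3 \right)},f 0 \right)}\right)^{2} = \left(272 + 3\right)^{2} = 275^{2} = 75625$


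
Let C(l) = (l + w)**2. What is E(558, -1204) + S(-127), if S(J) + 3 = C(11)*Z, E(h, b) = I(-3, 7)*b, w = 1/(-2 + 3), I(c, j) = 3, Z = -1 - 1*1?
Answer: -3903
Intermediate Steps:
Z = -2 (Z = -1 - 1 = -2)
w = 1 (w = 1/1 = 1)
C(l) = (1 + l)**2 (C(l) = (l + 1)**2 = (1 + l)**2)
E(h, b) = 3*b
S(J) = -291 (S(J) = -3 + (1 + 11)**2*(-2) = -3 + 12**2*(-2) = -3 + 144*(-2) = -3 - 288 = -291)
E(558, -1204) + S(-127) = 3*(-1204) - 291 = -3612 - 291 = -3903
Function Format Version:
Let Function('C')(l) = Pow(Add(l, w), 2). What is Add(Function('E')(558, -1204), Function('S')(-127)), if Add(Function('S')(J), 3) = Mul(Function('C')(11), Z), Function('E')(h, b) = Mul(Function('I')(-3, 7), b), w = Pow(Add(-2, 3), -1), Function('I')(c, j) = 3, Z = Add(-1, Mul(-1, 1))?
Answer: -3903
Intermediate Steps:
Z = -2 (Z = Add(-1, -1) = -2)
w = 1 (w = Pow(1, -1) = 1)
Function('C')(l) = Pow(Add(1, l), 2) (Function('C')(l) = Pow(Add(l, 1), 2) = Pow(Add(1, l), 2))
Function('E')(h, b) = Mul(3, b)
Function('S')(J) = -291 (Function('S')(J) = Add(-3, Mul(Pow(Add(1, 11), 2), -2)) = Add(-3, Mul(Pow(12, 2), -2)) = Add(-3, Mul(144, -2)) = Add(-3, -288) = -291)
Add(Function('E')(558, -1204), Function('S')(-127)) = Add(Mul(3, -1204), -291) = Add(-3612, -291) = -3903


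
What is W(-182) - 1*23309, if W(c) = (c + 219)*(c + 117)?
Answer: -25714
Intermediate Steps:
W(c) = (117 + c)*(219 + c) (W(c) = (219 + c)*(117 + c) = (117 + c)*(219 + c))
W(-182) - 1*23309 = (25623 + (-182)² + 336*(-182)) - 1*23309 = (25623 + 33124 - 61152) - 23309 = -2405 - 23309 = -25714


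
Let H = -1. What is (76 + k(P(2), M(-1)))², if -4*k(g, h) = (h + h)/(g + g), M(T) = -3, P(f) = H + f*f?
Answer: 93025/16 ≈ 5814.1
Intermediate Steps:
P(f) = -1 + f² (P(f) = -1 + f*f = -1 + f²)
k(g, h) = -h/(4*g) (k(g, h) = -(h + h)/(4*(g + g)) = -2*h/(4*(2*g)) = -2*h*1/(2*g)/4 = -h/(4*g))
(76 + k(P(2), M(-1)))² = (76 - ¼*(-3)/(-1 + 2²))² = (76 - ¼*(-3)/(-1 + 4))² = (76 - ¼*(-3)/3)² = (76 - ¼*(-3)*⅓)² = (76 + ¼)² = (305/4)² = 93025/16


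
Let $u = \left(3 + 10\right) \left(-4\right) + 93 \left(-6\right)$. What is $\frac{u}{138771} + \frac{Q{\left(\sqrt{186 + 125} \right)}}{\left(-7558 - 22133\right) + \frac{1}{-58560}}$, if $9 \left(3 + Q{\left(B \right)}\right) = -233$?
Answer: $- \frac{825846499810}{241281826142931} \approx -0.0034227$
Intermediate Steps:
$Q{\left(B \right)} = - \frac{260}{9}$ ($Q{\left(B \right)} = -3 + \frac{1}{9} \left(-233\right) = -3 - \frac{233}{9} = - \frac{260}{9}$)
$u = -610$ ($u = 13 \left(-4\right) - 558 = -52 - 558 = -610$)
$\frac{u}{138771} + \frac{Q{\left(\sqrt{186 + 125} \right)}}{\left(-7558 - 22133\right) + \frac{1}{-58560}} = - \frac{610}{138771} - \frac{260}{9 \left(\left(-7558 - 22133\right) + \frac{1}{-58560}\right)} = \left(-610\right) \frac{1}{138771} - \frac{260}{9 \left(-29691 - \frac{1}{58560}\right)} = - \frac{610}{138771} - \frac{260}{9 \left(- \frac{1738704961}{58560}\right)} = - \frac{610}{138771} - - \frac{5075200}{5216114883} = - \frac{610}{138771} + \frac{5075200}{5216114883} = - \frac{825846499810}{241281826142931}$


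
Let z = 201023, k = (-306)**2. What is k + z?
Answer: 294659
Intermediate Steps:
k = 93636
k + z = 93636 + 201023 = 294659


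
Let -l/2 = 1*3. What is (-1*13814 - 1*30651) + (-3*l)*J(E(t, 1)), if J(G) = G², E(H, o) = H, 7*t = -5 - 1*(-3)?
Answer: -2178713/49 ≈ -44464.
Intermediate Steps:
t = -2/7 (t = (-5 - 1*(-3))/7 = (-5 + 3)/7 = (⅐)*(-2) = -2/7 ≈ -0.28571)
l = -6 (l = -2*3 = -6)
(-1*13814 - 1*30651) + (-3*l)*J(E(t, 1)) = (-1*13814 - 1*30651) + (-3*(-6))*(-2/7)² = (-13814 - 30651) + 18*(4/49) = -44465 + 72/49 = -2178713/49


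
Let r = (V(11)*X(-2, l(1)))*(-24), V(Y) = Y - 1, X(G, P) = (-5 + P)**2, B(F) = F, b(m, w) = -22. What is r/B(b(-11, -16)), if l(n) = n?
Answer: 1920/11 ≈ 174.55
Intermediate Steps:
V(Y) = -1 + Y
r = -3840 (r = ((-1 + 11)*(-5 + 1)**2)*(-24) = (10*(-4)**2)*(-24) = (10*16)*(-24) = 160*(-24) = -3840)
r/B(b(-11, -16)) = -3840/(-22) = -3840*(-1/22) = 1920/11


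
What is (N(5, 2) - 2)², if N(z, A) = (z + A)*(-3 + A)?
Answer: 81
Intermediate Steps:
N(z, A) = (-3 + A)*(A + z) (N(z, A) = (A + z)*(-3 + A) = (-3 + A)*(A + z))
(N(5, 2) - 2)² = ((2² - 3*2 - 3*5 + 2*5) - 2)² = ((4 - 6 - 15 + 10) - 2)² = (-7 - 2)² = (-9)² = 81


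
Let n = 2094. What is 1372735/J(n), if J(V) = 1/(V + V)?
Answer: 5749014180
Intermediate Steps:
J(V) = 1/(2*V)
1372735/J(n) = 1372735/(((½)/2094)) = 1372735/(((½)*(1/2094))) = 1372735/(1/4188) = 1372735*4188 = 5749014180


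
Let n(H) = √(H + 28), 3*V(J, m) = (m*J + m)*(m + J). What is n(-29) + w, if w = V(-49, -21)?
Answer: -23520 + I ≈ -23520.0 + 1.0*I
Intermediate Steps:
V(J, m) = (J + m)*(m + J*m)/3 (V(J, m) = ((m*J + m)*(m + J))/3 = ((J*m + m)*(J + m))/3 = ((m + J*m)*(J + m))/3 = ((J + m)*(m + J*m))/3 = (J + m)*(m + J*m)/3)
w = -23520 (w = (⅓)*(-21)*(-49 - 21 + (-49)² - 49*(-21)) = (⅓)*(-21)*(-49 - 21 + 2401 + 1029) = (⅓)*(-21)*3360 = -23520)
n(H) = √(28 + H)
n(-29) + w = √(28 - 29) - 23520 = √(-1) - 23520 = I - 23520 = -23520 + I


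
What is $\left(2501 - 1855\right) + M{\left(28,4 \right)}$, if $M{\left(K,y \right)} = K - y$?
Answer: $670$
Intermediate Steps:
$\left(2501 - 1855\right) + M{\left(28,4 \right)} = \left(2501 - 1855\right) + \left(28 - 4\right) = 646 + \left(28 - 4\right) = 646 + 24 = 670$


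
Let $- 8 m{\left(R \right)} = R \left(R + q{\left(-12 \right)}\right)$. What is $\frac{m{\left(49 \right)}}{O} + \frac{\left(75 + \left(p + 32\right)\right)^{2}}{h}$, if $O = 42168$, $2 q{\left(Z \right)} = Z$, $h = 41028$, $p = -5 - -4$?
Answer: $\frac{14698219}{54922816} \approx 0.26762$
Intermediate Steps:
$p = -1$ ($p = -5 + 4 = -1$)
$q{\left(Z \right)} = \frac{Z}{2}$
$m{\left(R \right)} = - \frac{R \left(-6 + R\right)}{8}$ ($m{\left(R \right)} = - \frac{R \left(R + \frac{1}{2} \left(-12\right)\right)}{8} = - \frac{R \left(R - 6\right)}{8} = - \frac{R \left(-6 + R\right)}{8}$)
$\frac{m{\left(49 \right)}}{O} + \frac{\left(75 + \left(p + 32\right)\right)^{2}}{h} = \frac{\frac{1}{8} \cdot 49 \left(6 - 49\right)}{42168} + \frac{\left(75 + \left(-1 + 32\right)\right)^{2}}{41028} = \frac{1}{8} \cdot 49 \left(6 - 49\right) \frac{1}{42168} + \left(75 + 31\right)^{2} \cdot \frac{1}{41028} = \frac{1}{8} \cdot 49 \left(-43\right) \frac{1}{42168} + 106^{2} \cdot \frac{1}{41028} = \left(- \frac{2107}{8}\right) \frac{1}{42168} + 11236 \cdot \frac{1}{41028} = - \frac{301}{48192} + \frac{2809}{10257} = \frac{14698219}{54922816}$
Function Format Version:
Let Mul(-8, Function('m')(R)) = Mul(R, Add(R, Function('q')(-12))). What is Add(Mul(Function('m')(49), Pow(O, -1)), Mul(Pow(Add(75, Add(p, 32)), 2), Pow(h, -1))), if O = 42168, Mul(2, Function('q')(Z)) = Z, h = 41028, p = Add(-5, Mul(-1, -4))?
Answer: Rational(14698219, 54922816) ≈ 0.26762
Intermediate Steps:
p = -1 (p = Add(-5, 4) = -1)
Function('q')(Z) = Mul(Rational(1, 2), Z)
Function('m')(R) = Mul(Rational(-1, 8), R, Add(-6, R)) (Function('m')(R) = Mul(Rational(-1, 8), Mul(R, Add(R, Mul(Rational(1, 2), -12)))) = Mul(Rational(-1, 8), Mul(R, Add(R, -6))) = Mul(Rational(-1, 8), Mul(R, Add(-6, R))) = Mul(Rational(-1, 8), R, Add(-6, R)))
Add(Mul(Function('m')(49), Pow(O, -1)), Mul(Pow(Add(75, Add(p, 32)), 2), Pow(h, -1))) = Add(Mul(Mul(Rational(1, 8), 49, Add(6, Mul(-1, 49))), Pow(42168, -1)), Mul(Pow(Add(75, Add(-1, 32)), 2), Pow(41028, -1))) = Add(Mul(Mul(Rational(1, 8), 49, Add(6, -49)), Rational(1, 42168)), Mul(Pow(Add(75, 31), 2), Rational(1, 41028))) = Add(Mul(Mul(Rational(1, 8), 49, -43), Rational(1, 42168)), Mul(Pow(106, 2), Rational(1, 41028))) = Add(Mul(Rational(-2107, 8), Rational(1, 42168)), Mul(11236, Rational(1, 41028))) = Add(Rational(-301, 48192), Rational(2809, 10257)) = Rational(14698219, 54922816)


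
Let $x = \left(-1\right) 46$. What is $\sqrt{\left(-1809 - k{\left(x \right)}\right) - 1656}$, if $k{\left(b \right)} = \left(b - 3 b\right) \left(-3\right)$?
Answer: $i \sqrt{3189} \approx 56.471 i$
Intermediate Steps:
$x = -46$
$k{\left(b \right)} = 6 b$ ($k{\left(b \right)} = - 2 b \left(-3\right) = 6 b$)
$\sqrt{\left(-1809 - k{\left(x \right)}\right) - 1656} = \sqrt{\left(-1809 - 6 \left(-46\right)\right) - 1656} = \sqrt{\left(-1809 - -276\right) - 1656} = \sqrt{\left(-1809 + 276\right) - 1656} = \sqrt{-1533 - 1656} = \sqrt{-3189} = i \sqrt{3189}$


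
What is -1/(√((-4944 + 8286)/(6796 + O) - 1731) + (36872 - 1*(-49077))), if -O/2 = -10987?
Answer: -412125455/35421779031383 + 2*I*√9949131115/35421779031383 ≈ -1.1635e-5 + 5.6319e-9*I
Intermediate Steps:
O = 21974 (O = -2*(-10987) = 21974)
-1/(√((-4944 + 8286)/(6796 + O) - 1731) + (36872 - 1*(-49077))) = -1/(√((-4944 + 8286)/(6796 + 21974) - 1731) + (36872 - 1*(-49077))) = -1/(√(3342/28770 - 1731) + (36872 + 49077)) = -1/(√(3342*(1/28770) - 1731) + 85949) = -1/(√(557/4795 - 1731) + 85949) = -1/(√(-8299588/4795) + 85949) = -1/(2*I*√9949131115/4795 + 85949) = -1/(85949 + 2*I*√9949131115/4795)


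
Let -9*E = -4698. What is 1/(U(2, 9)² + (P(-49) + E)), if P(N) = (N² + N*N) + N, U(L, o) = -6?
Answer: 1/5311 ≈ 0.00018829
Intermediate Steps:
E = 522 (E = -⅑*(-4698) = 522)
P(N) = N + 2*N² (P(N) = (N² + N²) + N = 2*N² + N = N + 2*N²)
1/(U(2, 9)² + (P(-49) + E)) = 1/((-6)² + (-49*(1 + 2*(-49)) + 522)) = 1/(36 + (-49*(1 - 98) + 522)) = 1/(36 + (-49*(-97) + 522)) = 1/(36 + (4753 + 522)) = 1/(36 + 5275) = 1/5311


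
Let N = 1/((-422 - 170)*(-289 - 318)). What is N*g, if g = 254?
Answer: 127/179672 ≈ 0.00070684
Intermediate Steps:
N = 1/359344 (N = 1/(-592*(-607)) = 1/359344 ≈ 2.7829e-6)
N*g = (1/359344)*254 = 127/179672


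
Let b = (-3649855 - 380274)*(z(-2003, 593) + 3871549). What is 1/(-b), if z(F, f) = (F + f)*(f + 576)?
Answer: 1/8960020570411 ≈ 1.1161e-13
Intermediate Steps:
z(F, f) = (576 + f)*(F + f) (z(F, f) = (F + f)*(576 + f) = (576 + f)*(F + f))
b = -8960020570411 (b = (-3649855 - 380274)*((593² + 576*(-2003) + 576*593 - 2003*593) + 3871549) = -4030129*((351649 - 1153728 + 341568 - 1187779) + 3871549) = -4030129*(-1648290 + 3871549) = -4030129*2223259 = -8960020570411)
1/(-b) = 1/(-1*(-8960020570411)) = 1/8960020570411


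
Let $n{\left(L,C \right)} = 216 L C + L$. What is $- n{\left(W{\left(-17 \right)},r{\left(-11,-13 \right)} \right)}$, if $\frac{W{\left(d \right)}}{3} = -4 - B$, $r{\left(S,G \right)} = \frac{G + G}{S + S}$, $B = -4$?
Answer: $0$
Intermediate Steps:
$r{\left(S,G \right)} = \frac{G}{S}$ ($r{\left(S,G \right)} = \frac{2 G}{2 S} = 2 G \frac{1}{2 S} = \frac{G}{S}$)
$W{\left(d \right)} = 0$ ($W{\left(d \right)} = 3 \left(-4 - -4\right) = 3 \left(-4 + 4\right) = 3 \cdot 0 = 0$)
$n{\left(L,C \right)} = L + 216 C L$ ($n{\left(L,C \right)} = 216 C L + L = L + 216 C L$)
$- n{\left(W{\left(-17 \right)},r{\left(-11,-13 \right)} \right)} = - 0 \left(1 + 216 \left(- \frac{13}{-11}\right)\right) = - 0 \left(1 + 216 \left(\left(-13\right) \left(- \frac{1}{11}\right)\right)\right) = - 0 \left(1 + 216 \cdot \frac{13}{11}\right) = - 0 \left(1 + \frac{2808}{11}\right) = - \frac{0 \cdot 2819}{11} = \left(-1\right) 0 = 0$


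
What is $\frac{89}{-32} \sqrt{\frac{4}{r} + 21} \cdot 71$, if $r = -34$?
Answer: $- \frac{6319 \sqrt{6035}}{544} \approx -902.38$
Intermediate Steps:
$\frac{89}{-32} \sqrt{\frac{4}{r} + 21} \cdot 71 = \frac{89}{-32} \sqrt{\frac{4}{-34} + 21} \cdot 71 = 89 \left(- \frac{1}{32}\right) \sqrt{4 \left(- \frac{1}{34}\right) + 21} \cdot 71 = - \frac{89 \sqrt{- \frac{2}{17} + 21}}{32} \cdot 71 = - \frac{89 \sqrt{\frac{355}{17}}}{32} \cdot 71 = - \frac{89 \frac{\sqrt{6035}}{17}}{32} \cdot 71 = - \frac{89 \sqrt{6035}}{544} \cdot 71 = - \frac{6319 \sqrt{6035}}{544}$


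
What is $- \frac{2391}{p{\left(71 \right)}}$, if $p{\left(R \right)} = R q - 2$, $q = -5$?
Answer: $\frac{797}{119} \approx 6.6975$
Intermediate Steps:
$p{\left(R \right)} = -2 - 5 R$ ($p{\left(R \right)} = R \left(-5\right) - 2 = - 5 R - 2 = -2 - 5 R$)
$- \frac{2391}{p{\left(71 \right)}} = - \frac{2391}{-2 - 355} = - \frac{2391}{-357} = \left(-2391\right) \left(- \frac{1}{357}\right) = \frac{797}{119}$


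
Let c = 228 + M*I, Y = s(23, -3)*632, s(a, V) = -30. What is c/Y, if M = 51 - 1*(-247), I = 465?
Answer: -23133/3160 ≈ -7.3206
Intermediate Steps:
M = 298 (M = 51 + 247 = 298)
Y = -18960 (Y = -30*632 = -18960)
c = 138798 (c = 228 + 298*465 = 228 + 138570 = 138798)
c/Y = 138798/(-18960) = 138798*(-1/18960) = -23133/3160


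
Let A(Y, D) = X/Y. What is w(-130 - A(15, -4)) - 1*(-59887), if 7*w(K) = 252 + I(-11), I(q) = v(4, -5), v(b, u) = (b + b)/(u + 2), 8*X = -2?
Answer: 1258375/21 ≈ 59923.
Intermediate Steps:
X = -¼ (X = (⅛)*(-2) = -¼ ≈ -0.25000)
v(b, u) = 2*b/(2 + u) (v(b, u) = (2*b)/(2 + u) = 2*b/(2 + u))
I(q) = -8/3 (I(q) = 2*4/(2 - 5) = 2*4/(-3) = 2*4*(-⅓) = -8/3)
A(Y, D) = -1/(4*Y)
w(K) = 748/21 (w(K) = (252 - 8/3)/7 = (⅐)*(748/3) = 748/21)
w(-130 - A(15, -4)) - 1*(-59887) = 748/21 - 1*(-59887) = 748/21 + 59887 = 1258375/21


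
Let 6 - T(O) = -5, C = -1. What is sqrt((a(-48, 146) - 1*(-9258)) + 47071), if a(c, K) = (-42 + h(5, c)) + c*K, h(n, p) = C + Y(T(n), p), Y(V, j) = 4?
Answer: sqrt(49282) ≈ 222.00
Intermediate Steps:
T(O) = 11 (T(O) = 6 - 1*(-5) = 6 + 5 = 11)
h(n, p) = 3 (h(n, p) = -1 + 4 = 3)
a(c, K) = -39 + K*c (a(c, K) = (-42 + 3) + c*K = -39 + K*c)
sqrt((a(-48, 146) - 1*(-9258)) + 47071) = sqrt(((-39 + 146*(-48)) - 1*(-9258)) + 47071) = sqrt(((-39 - 7008) + 9258) + 47071) = sqrt((-7047 + 9258) + 47071) = sqrt(2211 + 47071) = sqrt(49282)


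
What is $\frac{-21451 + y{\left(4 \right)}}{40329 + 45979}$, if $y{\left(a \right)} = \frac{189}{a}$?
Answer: $- \frac{85615}{345232} \approx -0.24799$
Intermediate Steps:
$\frac{-21451 + y{\left(4 \right)}}{40329 + 45979} = \frac{-21451 + \frac{189}{4}}{40329 + 45979} = \frac{-21451 + 189 \cdot \frac{1}{4}}{86308} = \left(-21451 + \frac{189}{4}\right) \frac{1}{86308} = \left(- \frac{85615}{4}\right) \frac{1}{86308} = - \frac{85615}{345232}$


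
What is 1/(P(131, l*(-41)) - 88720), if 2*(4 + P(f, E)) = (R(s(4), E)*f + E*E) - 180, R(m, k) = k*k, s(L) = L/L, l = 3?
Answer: 1/909700 ≈ 1.0993e-6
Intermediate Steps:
s(L) = 1
R(m, k) = k**2
P(f, E) = -94 + E**2/2 + f*E**2/2 (P(f, E) = -4 + ((E**2*f + E*E) - 180)/2 = -4 + ((f*E**2 + E**2) - 180)/2 = -4 + ((E**2 + f*E**2) - 180)/2 = -4 + (-180 + E**2 + f*E**2)/2 = -4 + (-90 + E**2/2 + f*E**2/2) = -94 + E**2/2 + f*E**2/2)
1/(P(131, l*(-41)) - 88720) = 1/((-94 + (3*(-41))**2/2 + (1/2)*131*(3*(-41))**2) - 88720) = 1/((-94 + (1/2)*(-123)**2 + (1/2)*131*(-123)**2) - 88720) = 1/((-94 + (1/2)*15129 + (1/2)*131*15129) - 88720) = 1/((-94 + 15129/2 + 1981899/2) - 88720) = 1/(998420 - 88720) = 1/909700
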